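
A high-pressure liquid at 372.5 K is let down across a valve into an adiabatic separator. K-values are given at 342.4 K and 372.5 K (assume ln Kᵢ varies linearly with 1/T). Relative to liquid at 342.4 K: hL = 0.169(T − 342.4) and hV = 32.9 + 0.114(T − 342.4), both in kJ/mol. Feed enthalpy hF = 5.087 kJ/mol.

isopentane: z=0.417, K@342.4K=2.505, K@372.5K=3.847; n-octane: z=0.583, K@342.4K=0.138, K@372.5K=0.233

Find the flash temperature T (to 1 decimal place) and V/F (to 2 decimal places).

Adiabatic flash: solve Rachford–Rice at each trial T, then check hF = ψ·hV(T) + (1−ψ)·hL(T).
  T = 342.4 K: K = (2.505, 0.138), RR gives ψ = 0.096, H_out = 3.171 kJ/mol
  T = 372.5 K: K = (3.847, 0.233), RR gives ψ = 0.339, H_out = 15.676 kJ/mol
  T = 357.4 K: K = (3.130, 0.181), RR gives ψ = 0.236, H_out = 10.091 kJ/mol
  T = 349.9 K: K = (2.807, 0.159), RR gives ψ = 0.173, H_out = 6.886 kJ/mol
  T = 346.1 K: K = (2.651, 0.148), RR gives ψ = 0.136, H_out = 5.083 kJ/mol
  T = 348.0 K: K = (2.728, 0.153), RR gives ψ = 0.155, H_out = 6.002 kJ/mol
Linear interpolation between T = 346.1 (H_out = 5.083) and T = 348.0 (H_out = 6.002) on hF = 5.087 gives T ≈ 346.1 K, at which ψ = 0.14.

T = 346.1 K, V/F = 0.14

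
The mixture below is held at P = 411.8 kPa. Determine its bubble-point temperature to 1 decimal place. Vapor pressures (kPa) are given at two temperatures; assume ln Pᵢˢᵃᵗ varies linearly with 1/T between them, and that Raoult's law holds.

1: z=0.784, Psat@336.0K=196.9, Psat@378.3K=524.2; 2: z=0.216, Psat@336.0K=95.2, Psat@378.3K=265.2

Bubble-point temperature: ΣzᵢPᵢˢᵃᵗ(T) = P. Interpolate ln Pᵢˢᵃᵗ = aᵢ + bᵢ/T.
  T = 336.0 K: ΣzᵢPᵢˢᵃᵗ = 174.93 kPa
  T = 378.3 K: ΣzᵢPᵢˢᵃᵗ = 468.26 kPa
  T = 357.1 K: ΣzᵢPᵢˢᵃᵗ = 294.32 kPa
  T = 367.7 K: ΣzᵢPᵢˢᵃᵗ = 373.73 kPa
  T = 373.0 K: ΣzᵢPᵢˢᵃᵗ = 419.00 kPa
  T = 370.4 K: ΣzᵢPᵢˢᵃᵗ = 396.31 kPa
Interpolating between 370.4 K and 373.0 K gives T ≈ 372.2 K.

T = 372.2 K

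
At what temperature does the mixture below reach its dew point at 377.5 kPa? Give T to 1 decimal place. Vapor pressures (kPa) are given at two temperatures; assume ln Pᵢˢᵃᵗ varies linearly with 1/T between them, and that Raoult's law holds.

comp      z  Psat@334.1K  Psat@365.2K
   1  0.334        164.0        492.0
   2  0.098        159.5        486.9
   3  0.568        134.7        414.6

Dew-point temperature: Σzᵢ·P/Pᵢˢᵃᵗ(T) = 1. Interpolate ln Pᵢˢᵃᵗ = aᵢ + bᵢ/T.
  T = 334.1 K: ΣzᵢP/Pᵢˢᵃᵗ = 2.5926
  T = 365.2 K: ΣzᵢP/Pᵢˢᵃᵗ = 0.8494
  T = 349.6 K: ΣzᵢP/Pᵢˢᵃᵗ = 1.4502
  T = 357.4 K: ΣzᵢP/Pᵢˢᵃᵗ = 1.1034
  T = 361.3 K: ΣzᵢP/Pᵢˢᵃᵗ = 0.9668
  T = 359.4 K: ΣzᵢP/Pᵢˢᵃᵗ = 1.0307
Interpolating between 359.4 K and 361.3 K gives T ≈ 360.3 K.

T = 360.3 K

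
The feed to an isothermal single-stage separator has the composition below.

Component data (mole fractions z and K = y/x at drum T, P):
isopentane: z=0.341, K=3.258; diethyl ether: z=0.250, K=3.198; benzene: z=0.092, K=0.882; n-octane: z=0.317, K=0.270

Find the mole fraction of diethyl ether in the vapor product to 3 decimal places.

y_diethyl ether = 0.308

Rachford–Rice: g(β) = Σ zᵢ(Kᵢ−1)/(1+β(Kᵢ−1)) = 0.
Check two-phase: ΣzᵢKᵢ = 2.077 > 1 and Σzᵢ/Kᵢ = 1.461 > 1, so g(0) = 1.077 > 0 and g(1) = -0.461 < 0.
Iterate (Newton) starting at β = 0.5:
  β = 0.500: g = 0.2475, g' = -1.078 → β = 0.730
  β = 0.730: g = -0.0051, g' = -1.201 → β = 0.725
Converged at β = 0.725.
Compositions from xᵢ = zᵢ/(1+β(Kᵢ−1)), yᵢ = Kᵢxᵢ:
  isopentane: x = 0.129, y = 0.421
  diethyl ether: x = 0.096, y = 0.308
  benzene: x = 0.101, y = 0.089
  n-octane: x = 0.674, y = 0.182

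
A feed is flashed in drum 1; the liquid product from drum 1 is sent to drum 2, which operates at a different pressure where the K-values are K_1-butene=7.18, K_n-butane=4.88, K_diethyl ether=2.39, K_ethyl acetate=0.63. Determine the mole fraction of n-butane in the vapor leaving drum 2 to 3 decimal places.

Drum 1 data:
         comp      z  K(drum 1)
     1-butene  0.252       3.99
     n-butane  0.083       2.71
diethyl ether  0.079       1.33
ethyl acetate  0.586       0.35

Drum 1:
Let ψ₁ = V/F and solve Σ zᵢ(Kᵢ−1)/(1+ψ₁(Kᵢ−1)) = 0.
g(0) = ΣzᵢKᵢ − 1 = 0.541 and g(1) = 1 − Σzᵢ/Kᵢ = -0.827, so a root lies in (0, 1).
Newton iteration, ψ₁⁰ = 0.41:
  ψ₁ = 0.410: g = -0.0744, g' = -1.005 → ψ₁ = 0.336
  ψ₁ = 0.336: g = 0.0021, g' = -1.071 → ψ₁ = 0.338
Converged at ψ₁ = 0.338.
Drum-1 compositions:
  1-butene: x = 0.125, y = 0.500
  n-butane: x = 0.053, y = 0.143
  diethyl ether: x = 0.071, y = 0.095
  ethyl acetate: x = 0.751, y = 0.263
Drum-2 feed = drum-1 liquid: z₂ = (0.1253, 0.0526, 0.0711, 0.7510).
Drum 2:
Newton iteration, ψ₂⁰ = 0.5:
  ψ₂ = 0.500: g = -0.0239, g' = -0.580 → ψ₂ = 0.459
  ψ₂ = 0.459: g = 0.0009, g' = -0.628 → ψ₂ = 0.460
Converged at ψ₂ = 0.460.
  1-butene: x = 0.033, y = 0.234
  n-butane: x = 0.019, y = 0.092
  diethyl ether: x = 0.043, y = 0.104
  ethyl acetate: x = 0.905, y = 0.570

y_n-butane (drum 2) = 0.092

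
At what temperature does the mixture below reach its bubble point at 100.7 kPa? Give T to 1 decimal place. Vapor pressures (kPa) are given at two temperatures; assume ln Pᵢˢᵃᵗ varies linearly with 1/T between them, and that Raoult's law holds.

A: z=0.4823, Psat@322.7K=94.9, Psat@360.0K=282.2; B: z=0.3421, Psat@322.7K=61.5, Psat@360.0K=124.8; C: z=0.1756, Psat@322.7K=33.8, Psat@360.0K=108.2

Bubble-point temperature: ΣzᵢPᵢˢᵃᵗ(T) = P. Interpolate ln Pᵢˢᵃᵗ = aᵢ + bᵢ/T.
  T = 322.7 K: ΣzᵢPᵢˢᵃᵗ = 72.74 kPa
  T = 360.0 K: ΣzᵢPᵢˢᵃᵗ = 197.80 kPa
  T = 341.4 K: ΣzᵢPᵢˢᵃᵗ = 123.00 kPa
  T = 332.0 K: ΣzᵢPᵢˢᵃᵗ = 95.06 kPa
  T = 336.7 K: ΣzᵢPᵢˢᵃᵗ = 108.30 kPa
  T = 334.4 K: ΣzᵢPᵢˢᵃᵗ = 101.64 kPa
Interpolating between 332.0 K and 334.4 K gives T ≈ 334.1 K.

T = 334.1 K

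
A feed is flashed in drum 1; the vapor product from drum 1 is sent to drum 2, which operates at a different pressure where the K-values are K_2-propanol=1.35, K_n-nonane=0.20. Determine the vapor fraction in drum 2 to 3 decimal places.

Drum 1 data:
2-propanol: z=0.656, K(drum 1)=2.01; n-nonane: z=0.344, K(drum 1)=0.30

Drum 1:
Newton–Raphson from ψ₁ = 0.5:
  ψ₁ = 0.500: g = 0.0698, g' = -0.694 → ψ₁ = 0.600
  ψ₁ = 0.600: g = -0.0030, g' = -0.761 → ψ₁ = 0.597
Converged at ψ₁ = 0.597.
Drum-1 compositions:
  2-propanol: x = 0.409, y = 0.823
  n-nonane: x = 0.591, y = 0.177
Drum-2 feed = drum-1 vapor: z₂ = (0.8228, 0.1772).
Drum 2:
Iterate (Newton) starting at ψ₂ = 0.51:
  ψ₂ = 0.510: g = 0.0049, g' = -0.396 → ψ₂ = 0.522
Converged at ψ₂ = 0.522.
  2-propanol: x = 0.696, y = 0.939
  n-nonane: x = 0.304, y = 0.061

V/F (drum 2) = 0.522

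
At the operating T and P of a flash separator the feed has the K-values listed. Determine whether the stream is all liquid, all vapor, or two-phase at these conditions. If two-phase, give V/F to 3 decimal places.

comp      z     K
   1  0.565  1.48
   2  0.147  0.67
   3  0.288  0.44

two-phase, V/F = 0.257

ΣzᵢKᵢ = 1.061; Σzᵢ/Kᵢ = 1.256.
Both exceed 1, so a two-phase solution exists.
Newton–Raphson from ψ = 0.5:
  ψ = 0.500: g = -0.0634, g' = -0.282 → ψ = 0.275
  ψ = 0.275: g = -0.0044, g' = -0.247 → ψ = 0.257
Converged at ψ = 0.257.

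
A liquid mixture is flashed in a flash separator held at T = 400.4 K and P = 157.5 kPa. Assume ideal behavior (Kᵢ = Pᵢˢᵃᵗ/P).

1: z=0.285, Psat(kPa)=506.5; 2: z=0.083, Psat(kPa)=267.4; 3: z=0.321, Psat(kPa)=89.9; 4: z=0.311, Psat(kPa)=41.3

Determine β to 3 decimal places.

β = 0.272

Raoult's law: Kᵢ = Pᵢˢᵃᵗ/P = Pᵢˢᵃᵗ/157.5.
  K_1 = 506.5/157.5 = 3.21587, K_2 = 267.4/157.5 = 1.69778, K_3 = 89.9/157.5 = 0.57079, K_4 = 41.3/157.5 = 0.26222
Material balance + equilibrium reduce to Σ zᵢ(Kᵢ−1)/(1+β(Kᵢ−1)) = 0.
g(0) = ΣzᵢKᵢ − 1 = 0.322 and g(1) = 1 − Σzᵢ/Kᵢ = -0.886, so a root lies in (0, 1).
Newton iteration, β⁰ = 0.5:
  β = 0.500: g = -0.1965, g' = -0.858 → β = 0.271
  β = 0.271: g = 0.0006, g' = -0.915 → β = 0.272
Converged at β = 0.272.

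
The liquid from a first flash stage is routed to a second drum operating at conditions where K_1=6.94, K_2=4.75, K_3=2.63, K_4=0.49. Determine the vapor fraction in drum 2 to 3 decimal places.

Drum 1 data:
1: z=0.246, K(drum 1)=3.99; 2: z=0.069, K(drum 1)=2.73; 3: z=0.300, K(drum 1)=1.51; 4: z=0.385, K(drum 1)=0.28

V/F (drum 2) = 0.448

Drum 1:
Rachford–Rice: g(ψ₁) = Σ zᵢ(Kᵢ−1)/(1+ψ₁(Kᵢ−1)) = 0.
g(0) = ΣzᵢKᵢ − 1 = 0.731 and g(1) = 1 − Σzᵢ/Kᵢ = -0.661, so a root lies in (0, 1).
Newton iteration, ψ₁⁰ = 0.5:
  ψ₁ = 0.500: g = 0.0476, g' = -0.949 → ψ₁ = 0.550
Converged at ψ₁ = 0.550.
Drum-1 compositions:
  1: x = 0.093, y = 0.371
  2: x = 0.035, y = 0.097
  3: x = 0.234, y = 0.354
  4: x = 0.637, y = 0.178
Drum-2 feed = drum-1 liquid: z₂ = (0.0930, 0.0354, 0.2343, 0.6373).
Drum 2:
Newton iteration, ψ₂⁰ = 0.37:
  ψ₂ = 0.370: g = 0.0660, g' = -0.902 → ψ₂ = 0.443
  ψ₂ = 0.443: g = 0.0038, g' = -0.806 → ψ₂ = 0.448
Converged at ψ₂ = 0.448.
  1: x = 0.025, y = 0.176
  2: x = 0.013, y = 0.063
  3: x = 0.135, y = 0.356
  4: x = 0.826, y = 0.405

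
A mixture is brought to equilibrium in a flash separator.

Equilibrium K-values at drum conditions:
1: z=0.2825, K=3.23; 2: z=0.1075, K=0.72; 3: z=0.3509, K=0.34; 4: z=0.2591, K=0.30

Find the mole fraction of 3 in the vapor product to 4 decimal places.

y_3 = 0.1308

Rachford–Rice: g(β) = Σ zᵢ(Kᵢ−1)/(1+β(Kᵢ−1)) = 0.
Check two-phase: ΣzᵢKᵢ = 1.1869 > 1 and Σzᵢ/Kᵢ = 2.1325 > 1, so g(0) = 0.1869 > 0 and g(1) = -1.1325 < 0.
Newton iteration, β⁰ = 0.5:
  β = 0.5000: g = -0.36183, g' = -0.9664 → β = 0.1256
  β = 0.1256: g = 0.00955, g' = -1.2007 → β = 0.1336
Converged at β = 0.1336.
Compositions from xᵢ = zᵢ/(1+β(Kᵢ−1)), yᵢ = Kᵢxᵢ:
  1: x = 0.2176, y = 0.7030
  2: x = 0.1117, y = 0.0804
  3: x = 0.3848, y = 0.1308
  4: x = 0.2858, y = 0.0858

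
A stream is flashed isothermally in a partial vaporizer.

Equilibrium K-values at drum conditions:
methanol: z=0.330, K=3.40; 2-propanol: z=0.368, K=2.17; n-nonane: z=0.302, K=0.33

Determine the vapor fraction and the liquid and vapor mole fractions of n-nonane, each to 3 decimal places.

ψ = 0.856, x_n-nonane = 0.708, y_n-nonane = 0.234

Let ψ = V/F and solve Σ zᵢ(Kᵢ−1)/(1+ψ(Kᵢ−1)) = 0.
Check two-phase: ΣzᵢKᵢ = 2.020 > 1 and Σzᵢ/Kᵢ = 1.182 > 1, so g(0) = 1.020 > 0 and g(1) = -0.182 < 0.
Newton–Raphson from ψ = 0.63:
  ψ = 0.630: g = 0.2130, g' = -0.874 → ψ = 0.874
  ψ = 0.874: g = -0.0194, g' = -1.110 → ψ = 0.856
Converged at ψ = 0.856.
Compositions from xᵢ = zᵢ/(1+ψ(Kᵢ−1)), yᵢ = Kᵢxᵢ:
  methanol: x = 0.108, y = 0.367
  2-propanol: x = 0.184, y = 0.399
  n-nonane: x = 0.708, y = 0.234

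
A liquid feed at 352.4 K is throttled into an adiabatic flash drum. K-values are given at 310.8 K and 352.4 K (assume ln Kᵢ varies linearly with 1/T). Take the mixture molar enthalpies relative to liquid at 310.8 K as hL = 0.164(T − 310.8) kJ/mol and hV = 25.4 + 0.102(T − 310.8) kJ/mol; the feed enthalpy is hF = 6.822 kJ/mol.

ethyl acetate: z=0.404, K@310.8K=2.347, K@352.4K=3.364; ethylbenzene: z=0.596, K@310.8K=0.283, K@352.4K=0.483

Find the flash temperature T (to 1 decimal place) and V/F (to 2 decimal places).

Adiabatic flash: solve Rachford–Rice at each trial T, then check hF = ψ·hV(T) + (1−ψ)·hL(T).
  T = 310.8 K: K = (2.347, 0.283), RR gives ψ = 0.121, H_out = 3.073 kJ/mol
  T = 352.4 K: K = (3.364, 0.483), RR gives ψ = 0.529, H_out = 18.902 kJ/mol
  T = 331.6 K: K = (2.842, 0.376), RR gives ψ = 0.324, H_out = 11.218 kJ/mol
  T = 321.2 K: K = (2.591, 0.328), RR gives ψ = 0.226, H_out = 7.305 kJ/mol
  T = 316.0 K: K = (2.468, 0.305), RR gives ψ = 0.175, H_out = 5.245 kJ/mol
  T = 318.6 K: K = (2.529, 0.316), RR gives ψ = 0.201, H_out = 6.287 kJ/mol
  T = 319.9 K: K = (2.560, 0.322), RR gives ψ = 0.214, H_out = 6.799 kJ/mol
Linear interpolation between T = 319.9 (H_out = 6.799) and T = 321.2 (H_out = 7.305) on hF = 6.822 gives T ≈ 320.0 K, at which ψ = 0.21.

T = 320.0 K, V/F = 0.21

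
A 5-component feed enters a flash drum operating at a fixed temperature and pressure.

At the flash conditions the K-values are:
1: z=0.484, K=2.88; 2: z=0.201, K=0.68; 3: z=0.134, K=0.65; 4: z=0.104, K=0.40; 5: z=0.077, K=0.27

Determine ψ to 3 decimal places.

ψ = 0.738

Iterate (Newton) starting at ψ = 0.35:
  ψ = 0.350: g = 0.2684, g' = -0.804 → ψ = 0.684
  ψ = 0.684: g = 0.0360, g' = -0.661 → ψ = 0.738
Converged at ψ = 0.738.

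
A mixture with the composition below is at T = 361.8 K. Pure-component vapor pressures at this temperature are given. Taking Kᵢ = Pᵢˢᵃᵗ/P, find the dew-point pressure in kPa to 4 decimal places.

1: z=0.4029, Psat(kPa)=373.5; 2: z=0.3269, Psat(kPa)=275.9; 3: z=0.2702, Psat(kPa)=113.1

Pdew = 214.9336 kPa

At the dew point ψ → 1, so Σzᵢ/Kᵢ = 1 with Kᵢ = Pᵢˢᵃᵗ/P ⇒ 1/P = Σzᵢ/Pᵢˢᵃᵗ.
1/P = 0.4029/373.5 + 0.3269/275.9 + 0.2702/113.1 = 0.0046526 ⇒ P = 214.9336 kPa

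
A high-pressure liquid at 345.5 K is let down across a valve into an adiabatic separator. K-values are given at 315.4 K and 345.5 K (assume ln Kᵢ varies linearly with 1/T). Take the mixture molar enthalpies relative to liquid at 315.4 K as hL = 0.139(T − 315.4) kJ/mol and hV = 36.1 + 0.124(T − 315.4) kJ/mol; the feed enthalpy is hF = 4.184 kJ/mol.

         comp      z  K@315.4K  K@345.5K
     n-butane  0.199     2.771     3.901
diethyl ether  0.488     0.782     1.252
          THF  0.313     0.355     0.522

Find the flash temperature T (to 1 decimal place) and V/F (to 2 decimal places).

T = 317.6 K, V/F = 0.11

Adiabatic flash: solve Rachford–Rice at each trial T, then check hF = ψ·hV(T) + (1−ψ)·hL(T).
  T = 315.4 K: K = (2.771, 0.782, 0.355), RR gives ψ = 0.061, H_out = 2.207 kJ/mol
  T = 345.5 K: K = (3.901, 1.252, 0.522), RR gives ψ = 0.893, H_out = 36.030 kJ/mol
  T = 330.4 K: K = (3.312, 0.999, 0.434), RR gives ψ = 0.422, H_out = 17.208 kJ/mol
  T = 322.9 K: K = (3.036, 0.887, 0.393), RR gives ψ = 0.227, H_out = 9.215 kJ/mol
  T = 319.1 K: K = (2.900, 0.833, 0.374), RR gives ψ = 0.140, H_out = 5.567 kJ/mol
  T = 317.2 K: K = (2.833, 0.806, 0.364), RR gives ψ = 0.099, H_out = 3.822 kJ/mol
Linear interpolation between T = 317.2 (H_out = 3.822) and T = 319.1 (H_out = 5.567) on hF = 4.184 gives T ≈ 317.6 K, at which ψ = 0.11.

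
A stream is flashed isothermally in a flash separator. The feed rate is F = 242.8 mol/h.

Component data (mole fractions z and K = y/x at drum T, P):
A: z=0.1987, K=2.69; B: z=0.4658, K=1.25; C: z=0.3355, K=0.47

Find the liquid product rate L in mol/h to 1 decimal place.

L = 92.3 mol/h

Let β = V/F and solve Σ zᵢ(Kᵢ−1)/(1+β(Kᵢ−1)) = 0.
g(0) = ΣzᵢKᵢ − 1 = 0.2744 and g(1) = 1 − Σzᵢ/Kᵢ = -0.1603, so a root lies in (0, 1).
Newton–Raphson from β = 0.44:
  β = 0.4400: g = 0.06561, g' = -0.3706 → β = 0.6170
  β = 0.6170: g = 0.00104, g' = -0.3659 → β = 0.6199
Converged at β = 0.6199.
Then V = β·F = 0.6199·242.8 = 150.5 mol/h and L = F − V = 92.3 mol/h.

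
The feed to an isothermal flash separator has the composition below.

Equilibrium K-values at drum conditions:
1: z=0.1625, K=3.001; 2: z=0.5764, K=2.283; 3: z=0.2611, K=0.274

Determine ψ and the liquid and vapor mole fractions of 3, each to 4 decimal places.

ψ = 0.8328, x_3 = 0.6604, y_3 = 0.1810

Rachford–Rice: g(ψ) = Σ zᵢ(Kᵢ−1)/(1+ψ(Kᵢ−1)) = 0.
Check two-phase: ΣzᵢKᵢ = 1.8751 > 1 and Σzᵢ/Kᵢ = 1.2595 > 1, so g(0) = 0.8751 > 0 and g(1) = -0.2595 < 0.
Newton iteration, ψ⁰ = 0.32:
  ψ = 0.3200: g = 0.47558, g' = -0.9522 → ψ = 0.8195
  ψ = 0.8195: g = 0.01572, g' = -1.1576 → ψ = 0.8330
  ψ = 0.8330: g = -0.00025, g' = -1.1943 → ψ = 0.8328
Converged at ψ = 0.8328.
Compositions from xᵢ = zᵢ/(1+ψ(Kᵢ−1)), yᵢ = Kᵢxᵢ:
  1: x = 0.0609, y = 0.1829
  2: x = 0.2787, y = 0.6362
  3: x = 0.6604, y = 0.1810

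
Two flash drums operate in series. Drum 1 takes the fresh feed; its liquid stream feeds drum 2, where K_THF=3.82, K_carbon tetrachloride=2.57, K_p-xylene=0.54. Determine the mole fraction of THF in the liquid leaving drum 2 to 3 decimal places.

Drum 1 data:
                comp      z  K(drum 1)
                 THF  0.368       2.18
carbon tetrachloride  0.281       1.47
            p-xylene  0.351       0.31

Drum 1:
Let ψ₁ = V/F and solve Σ zᵢ(Kᵢ−1)/(1+ψ₁(Kᵢ−1)) = 0.
Feasibility: ΣzᵢKᵢ = 1.324, Σzᵢ/Kᵢ = 1.492 — both > 1, two phases present.
Iterate (Newton) starting at ψ₁ = 0.35:
  ψ₁ = 0.350: g = 0.1014, g' = -0.593 → ψ₁ = 0.521
  ψ₁ = 0.521: g = -0.0032, g' = -0.644 → ψ₁ = 0.516
Converged at ψ₁ = 0.516.
Drum-1 compositions:
  THF: x = 0.229, y = 0.499
  carbon tetrachloride: x = 0.226, y = 0.332
  p-xylene: x = 0.545, y = 0.169
Drum-2 feed = drum-1 liquid: z₂ = (0.2287, 0.2261, 0.5452).
Drum 2:
Newton iteration, ψ₂⁰ = 0.34:
  ψ₂ = 0.340: g = 0.2635, g' = -0.873 → ψ₂ = 0.642
  ψ₂ = 0.642: g = 0.0506, g' = -0.601 → ψ₂ = 0.726
  ψ₂ = 0.726: g = 0.0011, g' = -0.578 → ψ₂ = 0.728
Converged at ψ₂ = 0.728.
  THF: x = 0.075, y = 0.286
  carbon tetrachloride: x = 0.106, y = 0.271
  p-xylene: x = 0.820, y = 0.443

x_THF (drum 2) = 0.075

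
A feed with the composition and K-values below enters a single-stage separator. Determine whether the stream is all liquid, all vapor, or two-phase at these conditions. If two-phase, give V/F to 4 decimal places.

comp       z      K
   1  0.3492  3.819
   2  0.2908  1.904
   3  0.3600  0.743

ΣzᵢKᵢ = 2.1548; Σzᵢ/Kᵢ = 0.7287.
Since Σzᵢ/Kᵢ < 1 the mixture is above its dew point — single vapor phase.

all vapor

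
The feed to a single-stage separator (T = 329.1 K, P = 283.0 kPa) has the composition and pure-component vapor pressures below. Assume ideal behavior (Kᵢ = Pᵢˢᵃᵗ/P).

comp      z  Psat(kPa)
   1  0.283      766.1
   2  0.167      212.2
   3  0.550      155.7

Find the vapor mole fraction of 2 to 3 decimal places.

y_2 = 0.135

Raoult's law: Kᵢ = Pᵢˢᵃᵗ/P = Pᵢˢᵃᵗ/283.0.
  K_1 = 766.1/283.0 = 2.70707, K_2 = 212.2/283.0 = 0.74982, K_3 = 155.7/283.0 = 0.55018
Let ψ = V/F and solve Σ zᵢ(Kᵢ−1)/(1+ψ(Kᵢ−1)) = 0.
Feasibility: ΣzᵢKᵢ = 1.194, Σzᵢ/Kᵢ = 1.327 — both > 1, two phases present.
Newton iteration, ψ⁰ = 0.42:
  ψ = 0.420: g = -0.0703, g' = -0.462 → ψ = 0.268
  ψ = 0.268: g = 0.0055, g' = -0.544 → ψ = 0.278
Converged at ψ = 0.278.
Compositions from xᵢ = zᵢ/(1+ψ(Kᵢ−1)), yᵢ = Kᵢxᵢ:
  1: x = 0.192, y = 0.520
  2: x = 0.179, y = 0.135
  3: x = 0.629, y = 0.346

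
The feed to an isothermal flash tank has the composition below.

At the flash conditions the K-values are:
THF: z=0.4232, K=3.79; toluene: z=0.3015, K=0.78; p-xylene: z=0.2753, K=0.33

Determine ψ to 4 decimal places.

Material balance + equilibrium reduce to Σ zᵢ(Kᵢ−1)/(1+ψ(Kᵢ−1)) = 0.
Check two-phase: ΣzᵢKᵢ = 1.9299 > 1 and Σzᵢ/Kᵢ = 1.3324 > 1, so g(0) = 0.9299 > 0 and g(1) = -0.3324 < 0.
Newton–Raphson from ψ = 0.5:
  ψ = 0.5000: g = 0.14110, g' = -0.8722 → ψ = 0.6618
  ψ = 0.6618: g = 0.00581, g' = -0.8255 → ψ = 0.6688
Converged at ψ = 0.6688.

ψ = 0.6688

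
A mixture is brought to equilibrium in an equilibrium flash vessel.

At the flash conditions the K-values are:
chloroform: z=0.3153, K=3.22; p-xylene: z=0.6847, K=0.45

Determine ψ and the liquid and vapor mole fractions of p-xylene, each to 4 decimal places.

Let ψ = V/F and solve Σ zᵢ(Kᵢ−1)/(1+ψ(Kᵢ−1)) = 0.
g(0) = ΣzᵢKᵢ − 1 = 0.3234 and g(1) = 1 − Σzᵢ/Kᵢ = -0.6195, so a root lies in (0, 1).
Binary case is linear: z₁(K₁−1)(1+ψ(K₂−1)) + z₂(K₂−1)(1+ψ(K₁−1)) = 0
⇒ ψ = [z₁(K₁−1)+z₂(K₂−1)] / [−(K₁−1)(K₂−1)] = 0.32338/1.22100 = 0.2648
Compositions from xᵢ = zᵢ/(1+ψ(Kᵢ−1)), yᵢ = Kᵢxᵢ:
  chloroform: x = 0.1986, y = 0.6394
  p-xylene: x = 0.8014, y = 0.3606

ψ = 0.2648, x_p-xylene = 0.8014, y_p-xylene = 0.3606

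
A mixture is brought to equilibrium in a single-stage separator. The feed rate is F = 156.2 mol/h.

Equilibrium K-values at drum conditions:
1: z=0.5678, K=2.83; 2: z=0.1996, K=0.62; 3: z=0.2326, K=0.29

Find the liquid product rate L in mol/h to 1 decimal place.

L = 42.7 mol/h

Let β = V/F and solve Σ zᵢ(Kᵢ−1)/(1+β(Kᵢ−1)) = 0.
g(0) = ΣzᵢKᵢ − 1 = 0.7981 and g(1) = 1 − Σzᵢ/Kᵢ = -0.3246, so a root lies in (0, 1).
Iterate (Newton) starting at β = 0.5:
  β = 0.5000: g = 0.19292, g' = -0.8443 → β = 0.7285
  β = 0.7285: g = -0.00161, g' = -0.9075 → β = 0.7267
Converged at β = 0.7267.
Then V = β·F = 0.7267·156.2 = 113.5 mol/h and L = F − V = 42.7 mol/h.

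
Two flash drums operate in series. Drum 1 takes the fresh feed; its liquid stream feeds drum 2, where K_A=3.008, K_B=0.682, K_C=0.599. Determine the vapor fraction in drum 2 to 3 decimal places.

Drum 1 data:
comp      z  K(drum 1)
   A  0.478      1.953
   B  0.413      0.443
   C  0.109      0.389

V/F (drum 2) = 0.797

Drum 1:
Rachford–Rice: g(ψ₁) = Σ zᵢ(Kᵢ−1)/(1+ψ₁(Kᵢ−1)) = 0.
g(0) = ΣzᵢKᵢ − 1 = 0.159 and g(1) = 1 − Σzᵢ/Kᵢ = -0.457, so a root lies in (0, 1).
Newton iteration, ψ₁⁰ = 0.42:
  ψ₁ = 0.420: g = -0.0646, g' = -0.513 → ψ₁ = 0.294
  ψ₁ = 0.294: g = -0.0006, g' = -0.509 → ψ₁ = 0.293
Converged at ψ₁ = 0.293.
Drum-1 compositions:
  A: x = 0.374, y = 0.730
  B: x = 0.494, y = 0.219
  C: x = 0.133, y = 0.052
Drum-2 feed = drum-1 liquid: z₂ = (0.3736, 0.4936, 0.1328).
Drum 2:
Rachford–Rice: g(ψ₂) = Σ zᵢ(Kᵢ−1)/(1+ψ₂(Kᵢ−1)) = 0.
g(0) = ΣzᵢKᵢ − 1 = 0.540 and g(1) = 1 − Σzᵢ/Kᵢ = -0.070, so a root lies in (0, 1).
Iterate (Newton) starting at ψ₂ = 0.5:
  ψ₂ = 0.500: g = 0.1211, g' = -0.479 → ψ₂ = 0.753
  ψ₂ = 0.753: g = 0.0161, g' = -0.369 → ψ₂ = 0.796
  ψ₂ = 0.796: g = 0.0002, g' = -0.359 → ψ₂ = 0.797
Converged at ψ₂ = 0.797.
  A: x = 0.144, y = 0.432
  B: x = 0.661, y = 0.451
  C: x = 0.195, y = 0.117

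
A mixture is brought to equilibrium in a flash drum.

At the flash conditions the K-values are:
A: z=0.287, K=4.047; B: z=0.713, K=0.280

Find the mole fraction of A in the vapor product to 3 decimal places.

Material balance + equilibrium reduce to Σ zᵢ(Kᵢ−1)/(1+β(Kᵢ−1)) = 0.
g(0) = ΣzᵢKᵢ − 1 = 0.361 and g(1) = 1 − Σzᵢ/Kᵢ = -1.617, so a root lies in (0, 1).
Iterate (Newton) starting at β = 0.46:
  β = 0.460: g = -0.4035, g' = -1.288 → β = 0.147
  β = 0.147: g = 0.0301, g' = -1.734 → β = 0.164
  β = 0.164: g = 0.0007, g' = -1.659 → β = 0.165
Converged at β = 0.165.
Compositions from xᵢ = zᵢ/(1+β(Kᵢ−1)), yᵢ = Kᵢxᵢ:
  A: x = 0.191, y = 0.774
  B: x = 0.809, y = 0.226

y_A = 0.774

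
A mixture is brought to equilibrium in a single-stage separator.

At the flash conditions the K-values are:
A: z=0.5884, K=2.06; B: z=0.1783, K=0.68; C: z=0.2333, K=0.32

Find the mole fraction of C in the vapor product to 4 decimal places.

Let β = V/F and solve Σ zᵢ(Kᵢ−1)/(1+β(Kᵢ−1)) = 0.
g(0) = ΣzᵢKᵢ − 1 = 0.4080 and g(1) = 1 − Σzᵢ/Kᵢ = -0.2769, so a root lies in (0, 1).
Iterate (Newton) starting at β = 0.5:
  β = 0.5000: g = 0.09936, g' = -0.5560 → β = 0.6787
  β = 0.6787: g = -0.00477, g' = -0.6255 → β = 0.6711
Converged at β = 0.6711.
Compositions from xᵢ = zᵢ/(1+β(Kᵢ−1)), yᵢ = Kᵢxᵢ:
  A: x = 0.3438, y = 0.7083
  B: x = 0.2271, y = 0.1544
  C: x = 0.4291, y = 0.1373

y_C = 0.1373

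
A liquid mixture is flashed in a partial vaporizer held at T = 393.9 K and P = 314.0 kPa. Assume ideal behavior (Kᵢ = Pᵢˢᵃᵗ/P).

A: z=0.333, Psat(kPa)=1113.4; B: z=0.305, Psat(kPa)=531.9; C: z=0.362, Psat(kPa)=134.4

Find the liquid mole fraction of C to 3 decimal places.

Raoult's law: Kᵢ = Pᵢˢᵃᵗ/P = Pᵢˢᵃᵗ/314.0.
  K_A = 1113.4/314.0 = 3.54586, K_B = 531.9/314.0 = 1.69395, K_C = 134.4/314.0 = 0.42803
Newton iteration, β⁰ = 0.5:
  β = 0.500: g = 0.2401, g' = -0.731 → β = 0.828
  β = 0.828: g = 0.0135, g' = -0.710 → β = 0.848
  β = 0.848: g = -0.0001, g' = -0.721 → β = 0.847
Converged at β = 0.847.
Compositions from xᵢ = zᵢ/(1+β(Kᵢ−1)), yᵢ = Kᵢxᵢ:
  A: x = 0.105, y = 0.374
  B: x = 0.192, y = 0.325
  C: x = 0.702, y = 0.301

x_C = 0.702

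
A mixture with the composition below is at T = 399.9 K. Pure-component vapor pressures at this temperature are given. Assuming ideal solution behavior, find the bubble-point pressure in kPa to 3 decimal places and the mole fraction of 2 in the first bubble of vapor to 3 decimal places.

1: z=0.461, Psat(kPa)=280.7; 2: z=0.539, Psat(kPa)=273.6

Pbub = 276.873 kPa, y_2 = 0.533

At the bubble point ψ → 0, so ΣzᵢKᵢ = 1 with Kᵢ = Pᵢˢᵃᵗ/P ⇒ P = ΣzᵢPᵢˢᵃᵗ.
P = 0.461·280.7 + 0.539·273.6 = 276.873 kPa
yᵢ = zᵢPᵢˢᵃᵗ/P ⇒ y_2 = 0.539·273.6/276.873 = 0.533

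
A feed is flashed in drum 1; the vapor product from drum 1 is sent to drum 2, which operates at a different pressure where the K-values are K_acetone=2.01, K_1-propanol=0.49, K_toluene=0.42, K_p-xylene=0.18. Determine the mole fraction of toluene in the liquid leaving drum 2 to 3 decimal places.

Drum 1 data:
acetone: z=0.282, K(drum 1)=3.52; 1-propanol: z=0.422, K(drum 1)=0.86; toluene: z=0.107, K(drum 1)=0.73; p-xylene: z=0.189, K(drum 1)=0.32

Drum 1:
Rachford–Rice: g(ψ₁) = Σ zᵢ(Kᵢ−1)/(1+ψ₁(Kᵢ−1)) = 0.
Check two-phase: ΣzᵢKᵢ = 1.494 > 1 and Σzᵢ/Kᵢ = 1.308 > 1, so g(0) = 0.494 > 0 and g(1) = -0.308 < 0.
Iterate (Newton) starting at ψ₁ = 0.5:
  ψ₁ = 0.500: g = 0.0228, g' = -0.571 → ψ₁ = 0.540
Converged at ψ₁ = 0.540.
Drum-1 compositions:
  acetone: x = 0.119, y = 0.420
  1-propanol: x = 0.457, y = 0.393
  toluene: x = 0.125, y = 0.091
  p-xylene: x = 0.299, y = 0.096
Drum-2 feed = drum-1 vapor: z₂ = (0.4203, 0.3926, 0.0915, 0.0956).
Drum 2:
Newton iteration, ψ₂⁰ = 0.5:
  ψ₂ = 0.500: g = -0.1943, g' = -0.619 → ψ₂ = 0.186
  ψ₂ = 0.186: g = -0.0159, g' = -0.557 → ψ₂ = 0.158
Converged at ψ₂ = 0.158.
  acetone: x = 0.363, y = 0.729
  1-propanol: x = 0.427, y = 0.209
  toluene: x = 0.101, y = 0.042
  p-xylene: x = 0.110, y = 0.020

x_toluene (drum 2) = 0.101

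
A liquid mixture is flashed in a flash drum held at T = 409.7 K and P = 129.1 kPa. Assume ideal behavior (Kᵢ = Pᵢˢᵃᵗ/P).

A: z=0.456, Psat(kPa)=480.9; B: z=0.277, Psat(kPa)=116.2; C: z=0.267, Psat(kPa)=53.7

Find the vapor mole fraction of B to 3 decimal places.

y_B = 0.274

Raoult's law: Kᵢ = Pᵢˢᵃᵗ/P = Pᵢˢᵃᵗ/129.1.
  K_A = 480.9/129.1 = 3.72502, K_B = 116.2/129.1 = 0.90008, K_C = 53.7/129.1 = 0.41596
Material balance + equilibrium reduce to Σ zᵢ(Kᵢ−1)/(1+ψ(Kᵢ−1)) = 0.
g(0) = ΣzᵢKᵢ − 1 = 1.059 and g(1) = 1 − Σzᵢ/Kᵢ = -0.072, so a root lies in (0, 1).
Newton iteration, ψ⁰ = 0.5:
  ψ = 0.500: g = 0.2766, g' = -0.791 → ψ = 0.849
  ψ = 0.849: g = 0.0351, g' = -0.670 → ψ = 0.902
  ψ = 0.902: g = -0.0006, g' = -0.693 → ψ = 0.901
Converged at ψ = 0.901.
Compositions from xᵢ = zᵢ/(1+ψ(Kᵢ−1)), yᵢ = Kᵢxᵢ:
  A: x = 0.132, y = 0.492
  B: x = 0.304, y = 0.274
  C: x = 0.564, y = 0.234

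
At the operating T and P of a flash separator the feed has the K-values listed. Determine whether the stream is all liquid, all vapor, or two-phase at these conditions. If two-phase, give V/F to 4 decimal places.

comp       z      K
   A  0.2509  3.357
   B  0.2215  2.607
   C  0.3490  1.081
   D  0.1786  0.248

ΣzᵢKᵢ = 1.8413; Σzᵢ/Kᵢ = 1.2027.
Both exceed 1, so a two-phase solution exists.
Material balance + equilibrium reduce to Σ zᵢ(Kᵢ−1)/(1+ψ(Kᵢ−1)) = 0.
Newton iteration, ψ⁰ = 0.51:
  ψ = 0.5100: g = 0.27346, g' = -0.7281 → ψ = 0.8856
  ψ = 0.8856: g = -0.03726, g' = -1.1508 → ψ = 0.8532
  ψ = 0.8532: g = -0.00180, g' = -1.0439 → ψ = 0.8515
Converged at ψ = 0.8515.

two-phase, V/F = 0.8515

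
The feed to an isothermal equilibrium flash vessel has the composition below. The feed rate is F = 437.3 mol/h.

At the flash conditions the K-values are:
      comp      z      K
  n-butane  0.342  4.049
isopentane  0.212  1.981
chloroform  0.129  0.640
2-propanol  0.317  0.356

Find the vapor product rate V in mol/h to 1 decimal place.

Material balance + equilibrium reduce to Σ zᵢ(Kᵢ−1)/(1+V/F(Kᵢ−1)) = 0.
g(0) = ΣzᵢKᵢ − 1 = 1.000 and g(1) = 1 − Σzᵢ/Kᵢ = -0.283, so a root lies in (0, 1).
Newton–Raphson from V/F = 0.31:
  V/F = 0.310: g = 0.3882, g' = -1.187 → V/F = 0.637
  V/F = 0.637: g = 0.0759, g' = -0.851 → V/F = 0.726
Converged at V/F = 0.726.
Then V = V/F·F = 0.7256·437.3 = 317.3 mol/h and L = F − V = 120.0 mol/h.

V = 317.3 mol/h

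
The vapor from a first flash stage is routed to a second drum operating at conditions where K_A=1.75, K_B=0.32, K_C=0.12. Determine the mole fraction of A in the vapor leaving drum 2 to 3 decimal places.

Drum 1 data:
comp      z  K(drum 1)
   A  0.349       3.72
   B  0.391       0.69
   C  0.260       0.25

Drum 1:
Material balance + equilibrium reduce to Σ zᵢ(Kᵢ−1)/(1+ψ₁(Kᵢ−1)) = 0.
Check two-phase: ΣzᵢKᵢ = 1.633 > 1 and Σzᵢ/Kᵢ = 1.700 > 1, so g(0) = 0.633 > 0 and g(1) = -0.700 < 0.
Iterate (Newton) starting at ψ₁ = 0.43:
  ψ₁ = 0.430: g = 0.0099, g' = -0.917 → ψ₁ = 0.441
Converged at ψ₁ = 0.441.
Drum-1 compositions:
  A: x = 0.159, y = 0.590
  B: x = 0.453, y = 0.312
  C: x = 0.388, y = 0.097
Drum-2 feed = drum-1 vapor: z₂ = (0.5904, 0.3125, 0.0971).
Drum 2:
Rachford–Rice: g(ψ₂) = Σ zᵢ(Kᵢ−1)/(1+ψ₂(Kᵢ−1)) = 0.
Feasibility: ΣzᵢKᵢ = 1.145, Σzᵢ/Kᵢ = 2.123 — both > 1, two phases present.
Newton–Raphson from ψ₂ = 0.5:
  ψ₂ = 0.500: g = -0.1525, g' = -0.747 → ψ₂ = 0.296
  ψ₂ = 0.296: g = -0.0192, g' = -0.586 → ψ₂ = 0.263
Converged at ψ₂ = 0.263.
  A: x = 0.493, y = 0.863
  B: x = 0.380, y = 0.122
  C: x = 0.126, y = 0.015

y_A (drum 2) = 0.863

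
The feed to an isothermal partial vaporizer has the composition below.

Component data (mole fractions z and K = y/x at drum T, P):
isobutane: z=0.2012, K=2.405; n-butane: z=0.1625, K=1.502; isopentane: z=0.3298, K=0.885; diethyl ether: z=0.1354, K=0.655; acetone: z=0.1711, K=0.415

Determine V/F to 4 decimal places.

Newton–Raphson from V/F = 0.5:
  V/F = 0.5000: g = -0.00692, g' = -0.3086 → V/F = 0.4776
Converged at V/F = 0.4776.

V/F = 0.4776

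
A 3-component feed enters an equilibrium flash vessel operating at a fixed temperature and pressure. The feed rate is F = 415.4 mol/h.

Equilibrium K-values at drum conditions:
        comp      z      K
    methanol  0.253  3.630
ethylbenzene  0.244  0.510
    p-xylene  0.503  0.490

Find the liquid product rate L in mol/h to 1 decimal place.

L = 324.7 mol/h

Newton iteration, ψ⁰ = 0.5:
  ψ = 0.500: g = -0.2153, g' = -0.665 → ψ = 0.176
  ψ = 0.176: g = 0.0419, g' = -1.045 → ψ = 0.216
  ψ = 0.216: g = 0.0020, g' = -0.949 → ψ = 0.218
Converged at ψ = 0.218.
Then V = ψ·F = 0.2185·415.4 = 90.7 mol/h and L = F − V = 324.7 mol/h.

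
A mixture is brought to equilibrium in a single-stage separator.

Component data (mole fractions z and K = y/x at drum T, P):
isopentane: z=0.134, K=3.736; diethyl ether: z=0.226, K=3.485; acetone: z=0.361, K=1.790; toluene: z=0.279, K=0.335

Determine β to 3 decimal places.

Material balance + equilibrium reduce to Σ zᵢ(Kᵢ−1)/(1+β(Kᵢ−1)) = 0.
Feasibility: ΣzᵢKᵢ = 2.028, Σzᵢ/Kᵢ = 1.135 — both > 1, two phases present.
Iterate (Newton) starting at β = 0.5:
  β = 0.500: g = 0.3317, g' = -0.849 → β = 0.891
  β = 0.891: g = -0.0063, g' = -1.040 → β = 0.885
Converged at β = 0.885.

β = 0.885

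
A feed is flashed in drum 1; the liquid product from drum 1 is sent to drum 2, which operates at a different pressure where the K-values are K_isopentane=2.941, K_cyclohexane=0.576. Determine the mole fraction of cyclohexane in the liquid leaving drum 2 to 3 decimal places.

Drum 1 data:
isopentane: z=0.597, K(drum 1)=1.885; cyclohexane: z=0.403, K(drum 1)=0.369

x_cyclohexane (drum 2) = 0.821

Drum 1:
Let ψ₁ = V/F and solve Σ zᵢ(Kᵢ−1)/(1+ψ₁(Kᵢ−1)) = 0.
Check two-phase: ΣzᵢKᵢ = 1.274 > 1 and Σzᵢ/Kᵢ = 1.409 > 1, so g(0) = 0.274 > 0 and g(1) = -0.409 < 0.
Binary case is linear: z₁(K₁−1)(1+ψ₁(K₂−1)) + z₂(K₂−1)(1+ψ₁(K₁−1)) = 0
⇒ ψ₁ = [z₁(K₁−1)+z₂(K₂−1)] / [−(K₁−1)(K₂−1)] = 0.2741/0.5584 = 0.491
Drum-1 compositions:
  isopentane: x = 0.416, y = 0.785
  cyclohexane: x = 0.584, y = 0.215
Drum-2 feed = drum-1 liquid: z₂ = (0.4162, 0.5838).
Drum 2:
Let ψ₂ = V/F and solve Σ zᵢ(Kᵢ−1)/(1+ψ₂(Kᵢ−1)) = 0.
g(0) = ΣzᵢKᵢ − 1 = 0.560 and g(1) = 1 − Σzᵢ/Kᵢ = -0.155, so a root lies in (0, 1).
Binary case is linear: z₁(K₁−1)(1+ψ₂(K₂−1)) + z₂(K₂−1)(1+ψ₂(K₁−1)) = 0
⇒ ψ₂ = [z₁(K₁−1)+z₂(K₂−1)] / [−(K₁−1)(K₂−1)] = 0.5604/0.8230 = 0.681
  isopentane: x = 0.179, y = 0.527
  cyclohexane: x = 0.821, y = 0.473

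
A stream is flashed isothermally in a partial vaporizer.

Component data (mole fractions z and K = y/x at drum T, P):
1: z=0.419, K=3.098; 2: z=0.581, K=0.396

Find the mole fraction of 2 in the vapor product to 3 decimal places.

y_2 = 0.307

Rachford–Rice: g(ψ) = Σ zᵢ(Kᵢ−1)/(1+ψ(Kᵢ−1)) = 0.
Feasibility: ΣzᵢKᵢ = 1.528, Σzᵢ/Kᵢ = 1.602 — both > 1, two phases present.
Iterate (Newton) starting at ψ = 0.5:
  ψ = 0.500: g = -0.0737, g' = -0.874 → ψ = 0.416
  ψ = 0.416: g = 0.0010, g' = -0.904 → ψ = 0.417
Converged at ψ = 0.417.
Compositions from xᵢ = zᵢ/(1+ψ(Kᵢ−1)), yᵢ = Kᵢxᵢ:
  1: x = 0.224, y = 0.693
  2: x = 0.776, y = 0.307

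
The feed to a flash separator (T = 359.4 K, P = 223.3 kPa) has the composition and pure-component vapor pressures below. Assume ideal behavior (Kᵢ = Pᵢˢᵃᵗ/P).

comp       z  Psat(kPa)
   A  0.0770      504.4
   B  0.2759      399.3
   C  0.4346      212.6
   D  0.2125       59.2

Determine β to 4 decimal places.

Raoult's law: Kᵢ = Pᵢˢᵃᵗ/P = Pᵢˢᵃᵗ/223.3.
  K_A = 504.4/223.3 = 2.258845, K_B = 399.3/223.3 = 1.788177, K_C = 212.6/223.3 = 0.952082, K_D = 59.2/223.3 = 0.265114
Let β = V/F and solve Σ zᵢ(Kᵢ−1)/(1+β(Kᵢ−1)) = 0.
Check two-phase: ΣzᵢKᵢ = 1.1374 > 1 and Σzᵢ/Kᵢ = 1.4464 > 1, so g(0) = 0.1374 > 0 and g(1) = -0.4464 < 0.
Newton–Raphson from β = 0.5:
  β = 0.5000: g = -0.05274, g' = -0.4220 → β = 0.3750
  β = 0.3750: g = -0.00309, g' = -0.3781 → β = 0.3669
  β = 0.3669: g = -0.00001, g' = -0.3764 → β = 0.3668
Converged at β = 0.3668.

β = 0.3668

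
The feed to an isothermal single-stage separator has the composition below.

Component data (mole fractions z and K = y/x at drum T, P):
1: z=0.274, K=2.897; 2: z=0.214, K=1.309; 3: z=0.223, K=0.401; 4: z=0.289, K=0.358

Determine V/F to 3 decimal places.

Newton–Raphson from V/F = 0.4:
  V/F = 0.400: g = -0.0709, g' = -0.689 → V/F = 0.297
  V/F = 0.297: g = 0.0013, g' = -0.721 → V/F = 0.299
Converged at V/F = 0.299.

V/F = 0.299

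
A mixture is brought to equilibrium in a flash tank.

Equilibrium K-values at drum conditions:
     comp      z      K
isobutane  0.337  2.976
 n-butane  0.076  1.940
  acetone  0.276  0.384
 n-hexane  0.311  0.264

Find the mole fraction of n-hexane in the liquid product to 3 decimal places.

x_n-hexane = 0.389

Material balance + equilibrium reduce to Σ zᵢ(Kᵢ−1)/(1+β(Kᵢ−1)) = 0.
Feasibility: ΣzᵢKᵢ = 1.338, Σzᵢ/Kᵢ = 2.049 — both > 1, two phases present.
Iterate (Newton) starting at β = 0.63:
  β = 0.630: g = -0.3631, g' = -1.153 → β = 0.315
  β = 0.315: g = -0.0434, g' = -0.987 → β = 0.271
  β = 0.271: g = 0.0006, g' = -1.014 → β = 0.272
Converged at β = 0.272.
Compositions from xᵢ = zᵢ/(1+β(Kᵢ−1)), yᵢ = Kᵢxᵢ:
  isobutane: x = 0.219, y = 0.653
  n-butane: x = 0.061, y = 0.117
  acetone: x = 0.331, y = 0.127
  n-hexane: x = 0.389, y = 0.103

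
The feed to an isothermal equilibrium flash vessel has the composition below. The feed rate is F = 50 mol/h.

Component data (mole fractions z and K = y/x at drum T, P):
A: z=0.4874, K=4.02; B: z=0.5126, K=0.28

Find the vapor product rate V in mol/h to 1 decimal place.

Newton iteration, ψ⁰ = 0.58:
  ψ = 0.5800: g = -0.09877, g' = -1.3706 → ψ = 0.5079
  ψ = 0.5079: g = -0.00098, g' = -1.3528 → ψ = 0.5072
Converged at ψ = 0.5072.
Then V = ψ·F = 0.5072·50 = 25.4 mol/h and L = F − V = 24.6 mol/h.

V = 25.4 mol/h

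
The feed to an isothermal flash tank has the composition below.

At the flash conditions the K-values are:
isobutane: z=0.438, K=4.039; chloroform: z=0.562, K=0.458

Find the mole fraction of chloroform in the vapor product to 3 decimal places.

Newton iteration, β⁰ = 0.5:
  β = 0.500: g = 0.1105, g' = -0.948 → β = 0.617
  β = 0.617: g = 0.0057, g' = -0.862 → β = 0.623
Converged at β = 0.623.
Compositions from xᵢ = zᵢ/(1+β(Kᵢ−1)), yᵢ = Kᵢxᵢ:
  isobutane: x = 0.151, y = 0.611
  chloroform: x = 0.849, y = 0.389

y_chloroform = 0.389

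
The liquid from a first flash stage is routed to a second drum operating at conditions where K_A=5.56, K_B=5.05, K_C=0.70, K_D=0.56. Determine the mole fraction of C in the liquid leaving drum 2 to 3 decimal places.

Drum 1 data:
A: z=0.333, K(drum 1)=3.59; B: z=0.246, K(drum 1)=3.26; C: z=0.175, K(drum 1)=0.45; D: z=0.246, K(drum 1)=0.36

Drum 1:
Let ψ₁ = V/F and solve Σ zᵢ(Kᵢ−1)/(1+ψ₁(Kᵢ−1)) = 0.
Check two-phase: ΣzᵢKᵢ = 2.165 > 1 and Σzᵢ/Kᵢ = 1.240 > 1, so g(0) = 1.165 > 0 and g(1) = -0.240 < 0.
Newton–Raphson from ψ₁ = 0.53:
  ψ₁ = 0.530: g = 0.2424, g' = -0.993 → ψ₁ = 0.774
  ψ₁ = 0.774: g = 0.0097, g' = -0.970 → ψ₁ = 0.784
Converged at ψ₁ = 0.784.
Drum-1 compositions:
  A: x = 0.110, y = 0.394
  B: x = 0.089, y = 0.289
  C: x = 0.308, y = 0.138
  D: x = 0.494, y = 0.178
Drum-2 feed = drum-1 liquid: z₂ = (0.1099, 0.0888, 0.3077, 0.4937).
Drum 2:
Rachford–Rice: g(ψ₂) = Σ zᵢ(Kᵢ−1)/(1+ψ₂(Kᵢ−1)) = 0.
g(0) = ΣzᵢKᵢ − 1 = 0.551 and g(1) = 1 − Σzᵢ/Kᵢ = -0.358, so a root lies in (0, 1).
Iterate (Newton) starting at ψ₂ = 0.5:
  ψ₂ = 0.500: g = -0.1155, g' = -0.567 → ψ₂ = 0.296
  ψ₂ = 0.296: g = 0.0254, g' = -0.874 → ψ₂ = 0.325
  ψ₂ = 0.325: g = 0.0010, g' = -0.806 → ψ₂ = 0.327
Converged at ψ₂ = 0.327.
  A: x = 0.044, y = 0.245
  B: x = 0.038, y = 0.193
  C: x = 0.341, y = 0.239
  D: x = 0.577, y = 0.323

x_C (drum 2) = 0.341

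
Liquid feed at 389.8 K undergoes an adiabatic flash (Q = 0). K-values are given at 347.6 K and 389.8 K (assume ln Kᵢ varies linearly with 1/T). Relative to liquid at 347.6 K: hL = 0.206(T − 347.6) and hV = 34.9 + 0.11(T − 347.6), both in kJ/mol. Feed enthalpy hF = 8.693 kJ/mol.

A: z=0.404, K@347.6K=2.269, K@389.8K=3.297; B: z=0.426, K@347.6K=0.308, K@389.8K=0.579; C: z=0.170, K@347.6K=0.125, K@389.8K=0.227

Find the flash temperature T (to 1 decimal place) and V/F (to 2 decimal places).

T = 358.7 K, V/F = 0.19

Adiabatic flash: solve Rachford–Rice at each trial T, then check hF = ψ·hV(T) + (1−ψ)·hL(T).
  T = 347.6 K: K = (2.269, 0.308, 0.125), RR gives ψ = 0.073, H_out = 2.541 kJ/mol
  T = 389.8 K: K = (3.297, 0.579, 0.227), RR gives ψ = 0.489, H_out = 23.777 kJ/mol
  T = 368.7 K: K = (2.765, 0.430, 0.171), RR gives ψ = 0.285, H_out = 13.715 kJ/mol
  T = 358.1 K: K = (2.511, 0.365, 0.147), RR gives ψ = 0.183, H_out = 8.380 kJ/mol
  T = 363.4 K: K = (2.636, 0.397, 0.159), RR gives ψ = 0.235, H_out = 11.096 kJ/mol
  T = 360.8 K: K = (2.574, 0.381, 0.153), RR gives ψ = 0.210, H_out = 9.778 kJ/mol
  T = 359.5 K: K = (2.544, 0.374, 0.150), RR gives ψ = 0.197, H_out = 9.109 kJ/mol
Linear interpolation between T = 358.1 (H_out = 8.380) and T = 359.5 (H_out = 9.109) on hF = 8.693 gives T ≈ 358.7 K, at which ψ = 0.19.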